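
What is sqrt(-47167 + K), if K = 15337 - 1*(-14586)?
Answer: 6*I*sqrt(479) ≈ 131.32*I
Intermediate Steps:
K = 29923 (K = 15337 + 14586 = 29923)
sqrt(-47167 + K) = sqrt(-47167 + 29923) = sqrt(-17244) = 6*I*sqrt(479)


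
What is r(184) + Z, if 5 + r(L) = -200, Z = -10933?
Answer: -11138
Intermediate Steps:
r(L) = -205 (r(L) = -5 - 200 = -205)
r(184) + Z = -205 - 10933 = -11138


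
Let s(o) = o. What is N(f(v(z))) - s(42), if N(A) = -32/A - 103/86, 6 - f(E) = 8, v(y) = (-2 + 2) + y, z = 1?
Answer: -2339/86 ≈ -27.198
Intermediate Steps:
v(y) = y (v(y) = 0 + y = y)
f(E) = -2 (f(E) = 6 - 1*8 = 6 - 8 = -2)
N(A) = -103/86 - 32/A (N(A) = -32/A - 103*1/86 = -32/A - 103/86 = -103/86 - 32/A)
N(f(v(z))) - s(42) = (-103/86 - 32/(-2)) - 1*42 = (-103/86 - 32*(-1/2)) - 42 = (-103/86 + 16) - 42 = 1273/86 - 42 = -2339/86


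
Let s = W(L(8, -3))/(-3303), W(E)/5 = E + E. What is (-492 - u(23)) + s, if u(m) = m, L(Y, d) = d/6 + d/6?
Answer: -1701035/3303 ≈ -515.00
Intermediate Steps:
L(Y, d) = d/3 (L(Y, d) = d*(⅙) + d*(⅙) = d/6 + d/6 = d/3)
W(E) = 10*E (W(E) = 5*(E + E) = 5*(2*E) = 10*E)
s = 10/3303 (s = (10*((⅓)*(-3)))/(-3303) = (10*(-1))*(-1/3303) = -10*(-1/3303) = 10/3303 ≈ 0.0030276)
(-492 - u(23)) + s = (-492 - 1*23) + 10/3303 = (-492 - 23) + 10/3303 = -515 + 10/3303 = -1701035/3303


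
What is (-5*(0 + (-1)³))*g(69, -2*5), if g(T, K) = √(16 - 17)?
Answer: 5*I ≈ 5.0*I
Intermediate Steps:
g(T, K) = I (g(T, K) = √(-1) = I)
(-5*(0 + (-1)³))*g(69, -2*5) = (-5*(0 + (-1)³))*I = (-5*(0 - 1))*I = (-5*(-1))*I = 5*I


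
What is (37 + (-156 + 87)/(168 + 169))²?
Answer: 153760000/113569 ≈ 1353.9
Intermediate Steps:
(37 + (-156 + 87)/(168 + 169))² = (37 - 69/337)² = (12400/337)² = 153760000/113569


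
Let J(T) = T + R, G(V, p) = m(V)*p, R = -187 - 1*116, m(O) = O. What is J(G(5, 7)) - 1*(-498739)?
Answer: 498471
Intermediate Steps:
R = -303 (R = -187 - 116 = -303)
G(V, p) = V*p
J(T) = -303 + T (J(T) = T - 303 = -303 + T)
J(G(5, 7)) - 1*(-498739) = (-303 + 5*7) - 1*(-498739) = (-303 + 35) + 498739 = -268 + 498739 = 498471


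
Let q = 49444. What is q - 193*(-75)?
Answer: 63919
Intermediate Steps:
q - 193*(-75) = 49444 - 193*(-75) = 49444 - 1*(-14475) = 49444 + 14475 = 63919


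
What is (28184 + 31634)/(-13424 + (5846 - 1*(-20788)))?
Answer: 29909/6605 ≈ 4.5282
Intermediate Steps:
(28184 + 31634)/(-13424 + (5846 - 1*(-20788))) = 59818/(-13424 + (5846 + 20788)) = 59818/(-13424 + 26634) = 59818/13210 = 59818*(1/13210) = 29909/6605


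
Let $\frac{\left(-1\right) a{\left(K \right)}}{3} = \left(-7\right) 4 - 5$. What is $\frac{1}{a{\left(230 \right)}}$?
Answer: $\frac{1}{99} \approx 0.010101$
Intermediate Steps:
$a{\left(K \right)} = 99$ ($a{\left(K \right)} = - 3 \left(\left(-7\right) 4 - 5\right) = - 3 \left(-28 - 5\right) = \left(-3\right) \left(-33\right) = 99$)
$\frac{1}{a{\left(230 \right)}} = \frac{1}{99}$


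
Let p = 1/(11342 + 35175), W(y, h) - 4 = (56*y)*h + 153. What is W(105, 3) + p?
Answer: 827863050/46517 ≈ 17797.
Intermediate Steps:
W(y, h) = 157 + 56*h*y (W(y, h) = 4 + ((56*y)*h + 153) = 4 + (56*h*y + 153) = 4 + (153 + 56*h*y) = 157 + 56*h*y)
p = 1/46517 ≈ 2.1498e-5
W(105, 3) + p = (157 + 56*3*105) + 1/46517 = (157 + 17640) + 1/46517 = 17797 + 1/46517 = 827863050/46517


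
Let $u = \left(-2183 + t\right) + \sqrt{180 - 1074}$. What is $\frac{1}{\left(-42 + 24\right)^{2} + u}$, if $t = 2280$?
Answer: $\frac{421}{178135} - \frac{i \sqrt{894}}{178135} \approx 0.0023634 - 0.00016785 i$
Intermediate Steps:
$u = 97 + i \sqrt{894}$ ($u = \left(-2183 + 2280\right) + \sqrt{180 - 1074} = 97 + \sqrt{-894} = 97 + i \sqrt{894} \approx 97.0 + 29.9 i$)
$\frac{1}{\left(-42 + 24\right)^{2} + u} = \frac{1}{\left(-42 + 24\right)^{2} + \left(97 + i \sqrt{894}\right)} = \frac{1}{\left(-18\right)^{2} + \left(97 + i \sqrt{894}\right)} = \frac{1}{324 + \left(97 + i \sqrt{894}\right)} = \frac{1}{421 + i \sqrt{894}}$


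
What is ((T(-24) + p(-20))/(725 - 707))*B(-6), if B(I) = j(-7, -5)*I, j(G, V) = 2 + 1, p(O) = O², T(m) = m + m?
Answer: -352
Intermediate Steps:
T(m) = 2*m
j(G, V) = 3
B(I) = 3*I
((T(-24) + p(-20))/(725 - 707))*B(-6) = ((2*(-24) + (-20)²)/(725 - 707))*(3*(-6)) = ((-48 + 400)/18)*(-18) = (352*(1/18))*(-18) = (176/9)*(-18) = -352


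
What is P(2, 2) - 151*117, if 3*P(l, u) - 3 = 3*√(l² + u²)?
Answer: -17666 + 2*√2 ≈ -17663.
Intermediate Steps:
P(l, u) = 1 + √(l² + u²) (P(l, u) = 1 + (3*√(l² + u²))/3 = 1 + √(l² + u²))
P(2, 2) - 151*117 = (1 + √(2² + 2²)) - 151*117 = (1 + √(4 + 4)) - 17667 = (1 + √8) - 17667 = (1 + 2*√2) - 17667 = -17666 + 2*√2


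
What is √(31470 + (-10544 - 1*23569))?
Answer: I*√2643 ≈ 51.41*I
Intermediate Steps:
√(31470 + (-10544 - 1*23569)) = √(31470 + (-10544 - 23569)) = √(31470 - 34113) = √(-2643) = I*√2643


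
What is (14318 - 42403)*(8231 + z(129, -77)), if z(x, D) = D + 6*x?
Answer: -250742880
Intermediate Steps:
(14318 - 42403)*(8231 + z(129, -77)) = (14318 - 42403)*(8231 + (-77 + 6*129)) = -28085*(8231 + (-77 + 774)) = -28085*(8231 + 697) = -28085*8928 = -250742880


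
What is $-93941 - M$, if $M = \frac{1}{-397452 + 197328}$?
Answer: $- \frac{18799848683}{200124} \approx -93941.0$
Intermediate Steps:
$M = - \frac{1}{200124}$ ($M = \frac{1}{-200124} = - \frac{1}{200124} \approx -4.9969 \cdot 10^{-6}$)
$-93941 - M = -93941 - - \frac{1}{200124} = -93941 + \frac{1}{200124} = - \frac{18799848683}{200124}$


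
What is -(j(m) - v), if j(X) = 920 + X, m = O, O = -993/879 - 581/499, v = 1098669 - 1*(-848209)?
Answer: 284513016708/146207 ≈ 1.9460e+6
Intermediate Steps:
v = 1946878 (v = 1098669 + 848209 = 1946878)
O = -335402/146207 (O = -993*1/879 - 581*1/499 = -331/293 - 581/499 = -335402/146207 ≈ -2.2940)
m = -335402/146207 ≈ -2.2940
-(j(m) - v) = -((920 - 335402/146207) - 1*1946878) = -(134175038/146207 - 1946878) = -1*(-284513016708/146207) = 284513016708/146207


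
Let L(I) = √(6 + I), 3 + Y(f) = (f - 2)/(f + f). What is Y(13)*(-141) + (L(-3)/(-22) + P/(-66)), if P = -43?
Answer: 156155/429 - √3/22 ≈ 363.92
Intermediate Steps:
Y(f) = -3 + (-2 + f)/(2*f) (Y(f) = -3 + (f - 2)/(f + f) = -3 + (-2 + f)/((2*f)) = -3 + (-2 + f)*(1/(2*f)) = -3 + (-2 + f)/(2*f))
Y(13)*(-141) + (L(-3)/(-22) + P/(-66)) = (-5/2 - 1/13)*(-141) + (√(6 - 3)/(-22) - 43/(-66)) = (-5/2 - 1*1/13)*(-141) + (√3*(-1/22) - 43*(-1/66)) = (-5/2 - 1/13)*(-141) + (-√3/22 + 43/66) = -67/26*(-141) + (43/66 - √3/22) = 9447/26 + (43/66 - √3/22) = 156155/429 - √3/22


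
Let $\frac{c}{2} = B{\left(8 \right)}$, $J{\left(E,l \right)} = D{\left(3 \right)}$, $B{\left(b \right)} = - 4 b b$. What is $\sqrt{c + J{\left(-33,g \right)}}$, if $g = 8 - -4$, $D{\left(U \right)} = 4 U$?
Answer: $10 i \sqrt{5} \approx 22.361 i$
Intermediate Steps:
$g = 12$ ($g = 8 + 4 = 12$)
$B{\left(b \right)} = - 4 b^{2}$
$J{\left(E,l \right)} = 12$ ($J{\left(E,l \right)} = 4 \cdot 3 = 12$)
$c = -512$ ($c = 2 \left(- 4 \cdot 8^{2}\right) = 2 \left(\left(-4\right) 64\right) = 2 \left(-256\right) = -512$)
$\sqrt{c + J{\left(-33,g \right)}} = \sqrt{-512 + 12} = \sqrt{-500} = 10 i \sqrt{5}$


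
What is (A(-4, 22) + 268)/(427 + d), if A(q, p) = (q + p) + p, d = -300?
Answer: 308/127 ≈ 2.4252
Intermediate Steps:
A(q, p) = q + 2*p (A(q, p) = (p + q) + p = q + 2*p)
(A(-4, 22) + 268)/(427 + d) = ((-4 + 2*22) + 268)/(427 - 300) = ((-4 + 44) + 268)/127 = (40 + 268)*(1/127) = 308*(1/127) = 308/127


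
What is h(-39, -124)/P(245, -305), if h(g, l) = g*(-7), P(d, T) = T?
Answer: -273/305 ≈ -0.89508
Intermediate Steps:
h(g, l) = -7*g
h(-39, -124)/P(245, -305) = -7*(-39)/(-305) = 273*(-1/305) = -273/305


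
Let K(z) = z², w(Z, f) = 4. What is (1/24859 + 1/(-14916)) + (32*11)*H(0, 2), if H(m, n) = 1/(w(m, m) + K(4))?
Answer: 32630072557/1853984220 ≈ 17.600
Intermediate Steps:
H(m, n) = 1/20 (H(m, n) = 1/(4 + 4²) = 1/(4 + 16) = 1/20)
(1/24859 + 1/(-14916)) + (32*11)*H(0, 2) = (1/24859 + 1/(-14916)) + (32*11)*(1/20) = (1/24859 - 1/14916) + 352*(1/20) = -9943/370796844 + 88/5 = 32630072557/1853984220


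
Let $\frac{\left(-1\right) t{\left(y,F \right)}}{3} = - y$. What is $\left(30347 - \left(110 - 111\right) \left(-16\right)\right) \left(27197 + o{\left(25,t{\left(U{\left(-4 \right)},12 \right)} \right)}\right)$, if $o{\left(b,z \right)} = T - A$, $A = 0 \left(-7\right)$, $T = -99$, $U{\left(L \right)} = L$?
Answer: $821909438$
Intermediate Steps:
$t{\left(y,F \right)} = 3 y$ ($t{\left(y,F \right)} = - 3 \left(- y\right) = 3 y$)
$A = 0$
$o{\left(b,z \right)} = -99$ ($o{\left(b,z \right)} = -99 - 0 = -99 + 0 = -99$)
$\left(30347 - \left(110 - 111\right) \left(-16\right)\right) \left(27197 + o{\left(25,t{\left(U{\left(-4 \right)},12 \right)} \right)}\right) = \left(30347 - \left(110 - 111\right) \left(-16\right)\right) \left(27197 - 99\right) = \left(30347 - \left(-1\right) \left(-16\right)\right) 27098 = \left(30347 - 16\right) 27098 = 30331 \cdot 27098 = 821909438$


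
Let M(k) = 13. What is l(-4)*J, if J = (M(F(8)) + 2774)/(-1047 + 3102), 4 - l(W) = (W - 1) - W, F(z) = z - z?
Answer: 929/137 ≈ 6.7810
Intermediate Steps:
F(z) = 0
l(W) = 5 (l(W) = 4 - ((W - 1) - W) = 4 - ((-1 + W) - W) = 4 - 1*(-1) = 4 + 1 = 5)
J = 929/685 (J = (13 + 2774)/(-1047 + 3102) = 2787/2055 = 2787*(1/2055) = 929/685 ≈ 1.3562)
l(-4)*J = 5*(929/685) = 929/137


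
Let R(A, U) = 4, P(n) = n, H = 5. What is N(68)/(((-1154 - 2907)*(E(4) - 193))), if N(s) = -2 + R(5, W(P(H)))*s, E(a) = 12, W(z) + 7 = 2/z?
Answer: 270/735041 ≈ 0.00036733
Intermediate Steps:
W(z) = -7 + 2/z
N(s) = -2 + 4*s
N(68)/(((-1154 - 2907)*(E(4) - 193))) = (-2 + 4*68)/(((-1154 - 2907)*(12 - 193))) = (-2 + 272)/((-4061*(-181))) = 270/735041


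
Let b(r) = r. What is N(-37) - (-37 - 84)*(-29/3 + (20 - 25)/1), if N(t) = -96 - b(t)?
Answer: -5501/3 ≈ -1833.7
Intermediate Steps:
N(t) = -96 - t
N(-37) - (-37 - 84)*(-29/3 + (20 - 25)/1) = (-96 - 1*(-37)) - (-37 - 84)*(-29/3 + (20 - 25)/1) = (-96 + 37) - (-121)*(-29*⅓ - 5*1) = -59 - (-121)*(-29/3 - 5) = -59 - (-121)*(-44)/3 = -59 - 1*5324/3 = -59 - 5324/3 = -5501/3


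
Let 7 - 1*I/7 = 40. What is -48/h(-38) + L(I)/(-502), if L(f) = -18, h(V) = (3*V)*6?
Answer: 1517/14307 ≈ 0.10603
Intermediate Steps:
I = -231 (I = 49 - 7*40 = 49 - 280 = -231)
h(V) = 18*V
-48/h(-38) + L(I)/(-502) = -48/(18*(-38)) - 18/(-502) = -48/(-684) - 18*(-1/502) = -48*(-1/684) + 9/251 = 4/57 + 9/251 = 1517/14307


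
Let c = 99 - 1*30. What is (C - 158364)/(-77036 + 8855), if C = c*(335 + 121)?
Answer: 42300/22727 ≈ 1.8612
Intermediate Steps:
c = 69 (c = 99 - 30 = 69)
C = 31464 (C = 69*(335 + 121) = 69*456 = 31464)
(C - 158364)/(-77036 + 8855) = (31464 - 158364)/(-77036 + 8855) = -126900/(-68181) = -126900*(-1/68181) = 42300/22727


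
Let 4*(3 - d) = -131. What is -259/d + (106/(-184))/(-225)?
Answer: -21437621/2960100 ≈ -7.2422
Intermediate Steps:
d = 143/4 (d = 3 - 1/4*(-131) = 3 + 131/4 = 143/4 ≈ 35.750)
-259/d + (106/(-184))/(-225) = -259/143/4 + (106/(-184))/(-225) = -259*4/143 + (106*(-1/184))*(-1/225) = -1036/143 - 53/92*(-1/225) = -1036/143 + 53/20700 = -21437621/2960100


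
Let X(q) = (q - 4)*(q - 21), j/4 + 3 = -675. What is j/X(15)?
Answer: 452/11 ≈ 41.091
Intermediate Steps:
j = -2712 (j = -12 + 4*(-675) = -12 - 2700 = -2712)
X(q) = (-21 + q)*(-4 + q) (X(q) = (-4 + q)*(-21 + q) = (-21 + q)*(-4 + q))
j/X(15) = -2712/(84 + 15**2 - 25*15) = -2712/(84 + 225 - 375) = -2712/(-66) = -2712*(-1/66) = 452/11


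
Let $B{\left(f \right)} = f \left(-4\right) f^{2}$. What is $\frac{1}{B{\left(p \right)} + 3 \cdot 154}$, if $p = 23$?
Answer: $- \frac{1}{48206} \approx -2.0744 \cdot 10^{-5}$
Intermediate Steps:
$B{\left(f \right)} = - 4 f^{3}$ ($B{\left(f \right)} = - 4 f f^{2} = - 4 f^{3}$)
$\frac{1}{B{\left(p \right)} + 3 \cdot 154} = \frac{1}{- 4 \cdot 23^{3} + 3 \cdot 154} = \frac{1}{\left(-4\right) 12167 + 462} = \frac{1}{-48668 + 462} = \frac{1}{-48206} = - \frac{1}{48206}$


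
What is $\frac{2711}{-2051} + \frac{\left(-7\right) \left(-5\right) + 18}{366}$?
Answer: $- \frac{883523}{750666} \approx -1.177$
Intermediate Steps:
$\frac{2711}{-2051} + \frac{\left(-7\right) \left(-5\right) + 18}{366} = 2711 \left(- \frac{1}{2051}\right) + \left(35 + 18\right) \frac{1}{366} = - \frac{2711}{2051} + 53 \cdot \frac{1}{366} = - \frac{2711}{2051} + \frac{53}{366} = - \frac{883523}{750666}$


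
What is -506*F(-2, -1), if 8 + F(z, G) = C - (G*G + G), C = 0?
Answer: 4048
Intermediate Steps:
F(z, G) = -8 - G - G² (F(z, G) = -8 + (0 - (G*G + G)) = -8 + (0 - (G² + G)) = -8 + (0 - (G + G²)) = -8 + (0 + (-G - G²)) = -8 + (-G - G²) = -8 - G - G²)
-506*F(-2, -1) = -506*(-8 - 1*(-1) - 1*(-1)²) = -506*(-8 + 1 - 1*1) = -506*(-8 + 1 - 1) = -506*(-8) = 4048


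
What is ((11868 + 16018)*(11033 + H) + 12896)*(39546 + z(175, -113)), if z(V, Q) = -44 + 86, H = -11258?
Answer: -247878440952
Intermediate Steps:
z(V, Q) = 42
((11868 + 16018)*(11033 + H) + 12896)*(39546 + z(175, -113)) = ((11868 + 16018)*(11033 - 11258) + 12896)*(39546 + 42) = (27886*(-225) + 12896)*39588 = (-6274350 + 12896)*39588 = -6261454*39588 = -247878440952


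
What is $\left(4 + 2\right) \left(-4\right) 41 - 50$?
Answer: $-1034$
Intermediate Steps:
$\left(4 + 2\right) \left(-4\right) 41 - 50 = 6 \left(-4\right) 41 - 50 = \left(-24\right) 41 - 50 = -984 - 50 = -1034$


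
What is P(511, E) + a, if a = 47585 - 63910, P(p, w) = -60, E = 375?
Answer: -16385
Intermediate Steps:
a = -16325
P(511, E) + a = -60 - 16325 = -16385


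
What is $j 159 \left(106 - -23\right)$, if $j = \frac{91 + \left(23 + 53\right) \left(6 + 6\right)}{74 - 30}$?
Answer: $\frac{20572533}{44} \approx 4.6756 \cdot 10^{5}$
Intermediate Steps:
$j = \frac{1003}{44}$ ($j = \frac{91 + 76 \cdot 12}{44} = \left(91 + 912\right) \frac{1}{44} = 1003 \cdot \frac{1}{44} = \frac{1003}{44} \approx 22.795$)
$j 159 \left(106 - -23\right) = \frac{1003}{44} \cdot 159 \left(106 - -23\right) = \frac{159477 \left(106 + 23\right)}{44} = \frac{159477}{44} \cdot 129 = \frac{20572533}{44}$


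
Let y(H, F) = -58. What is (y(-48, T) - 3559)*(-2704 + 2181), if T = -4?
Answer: 1891691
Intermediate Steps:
(y(-48, T) - 3559)*(-2704 + 2181) = (-58 - 3559)*(-2704 + 2181) = -3617*(-523) = 1891691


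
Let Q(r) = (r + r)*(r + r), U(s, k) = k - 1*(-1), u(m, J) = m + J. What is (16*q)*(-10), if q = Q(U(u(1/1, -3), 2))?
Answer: -5760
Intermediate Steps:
u(m, J) = J + m
U(s, k) = 1 + k (U(s, k) = k + 1 = 1 + k)
Q(r) = 4*r² (Q(r) = (2*r)*(2*r) = 4*r²)
q = 36 (q = 4*(1 + 2)² = 4*3² = 4*9 = 36)
(16*q)*(-10) = (16*36)*(-10) = 576*(-10) = -5760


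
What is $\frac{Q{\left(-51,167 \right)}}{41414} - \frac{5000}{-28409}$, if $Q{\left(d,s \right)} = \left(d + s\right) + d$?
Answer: $\frac{208916585}{1176530326} \approx 0.17757$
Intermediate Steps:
$Q{\left(d,s \right)} = s + 2 d$
$\frac{Q{\left(-51,167 \right)}}{41414} - \frac{5000}{-28409} = \frac{167 + 2 \left(-51\right)}{41414} - \frac{5000}{-28409} = \left(167 - 102\right) \frac{1}{41414} - - \frac{5000}{28409} = 65 \cdot \frac{1}{41414} + \frac{5000}{28409} = \frac{65}{41414} + \frac{5000}{28409} = \frac{208916585}{1176530326}$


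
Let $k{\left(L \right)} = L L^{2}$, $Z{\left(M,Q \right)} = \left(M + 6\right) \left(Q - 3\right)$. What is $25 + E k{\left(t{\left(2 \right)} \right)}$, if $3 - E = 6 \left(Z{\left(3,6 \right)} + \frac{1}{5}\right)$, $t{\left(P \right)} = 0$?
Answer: $25$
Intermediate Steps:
$Z{\left(M,Q \right)} = \left(-3 + Q\right) \left(6 + M\right)$ ($Z{\left(M,Q \right)} = \left(6 + M\right) \left(-3 + Q\right) = \left(-3 + Q\right) \left(6 + M\right)$)
$E = - \frac{801}{5}$ ($E = 3 - 6 \left(\left(-18 - 9 + 6 \cdot 6 + 3 \cdot 6\right) + \frac{1}{5}\right) = 3 - 6 \left(\left(-18 - 9 + 36 + 18\right) + \frac{1}{5}\right) = 3 - 6 \left(27 + \frac{1}{5}\right) = 3 - 6 \cdot \frac{136}{5} = 3 - \frac{816}{5} = - \frac{801}{5} \approx -160.2$)
$k{\left(L \right)} = L^{3}$
$25 + E k{\left(t{\left(2 \right)} \right)} = 25 - \frac{801 \cdot 0^{3}}{5} = 25 - 0 = 25 + 0 = 25$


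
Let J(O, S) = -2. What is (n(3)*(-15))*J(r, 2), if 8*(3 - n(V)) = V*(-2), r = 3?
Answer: 225/2 ≈ 112.50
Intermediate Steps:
n(V) = 3 + V/4 (n(V) = 3 - V*(-2)/8 = 3 - (-1)*V/4 = 3 + V/4)
(n(3)*(-15))*J(r, 2) = ((3 + (¼)*3)*(-15))*(-2) = ((3 + ¾)*(-15))*(-2) = ((15/4)*(-15))*(-2) = -225/4*(-2) = 225/2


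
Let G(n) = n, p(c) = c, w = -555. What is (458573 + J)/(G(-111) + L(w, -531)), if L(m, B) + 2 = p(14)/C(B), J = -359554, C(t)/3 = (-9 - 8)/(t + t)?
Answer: 1683323/3035 ≈ 554.64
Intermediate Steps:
C(t) = -51/(2*t) (C(t) = 3*((-9 - 8)/(t + t)) = 3*(-17*1/(2*t)) = 3*(-17/(2*t)) = -51/(2*t))
L(m, B) = -2 - 28*B/51 (L(m, B) = -2 + 14/((-51/(2*B))) = -2 + 14*(-2*B/51) = -2 - 28*B/51)
(458573 + J)/(G(-111) + L(w, -531)) = (458573 - 359554)/(-111 + (-2 - 28/51*(-531))) = 99019/(-111 + (-2 + 4956/17)) = 99019/(-111 + 4922/17) = 99019/(3035/17) = 99019*(17/3035) = 1683323/3035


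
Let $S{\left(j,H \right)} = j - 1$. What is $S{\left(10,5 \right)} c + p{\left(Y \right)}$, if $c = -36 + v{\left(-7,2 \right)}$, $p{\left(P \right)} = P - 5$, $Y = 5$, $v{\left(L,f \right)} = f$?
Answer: $-306$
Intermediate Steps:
$S{\left(j,H \right)} = -1 + j$ ($S{\left(j,H \right)} = j - 1 = -1 + j$)
$p{\left(P \right)} = -5 + P$
$c = -34$ ($c = -36 + 2 = -34$)
$S{\left(10,5 \right)} c + p{\left(Y \right)} = \left(-1 + 10\right) \left(-34\right) + \left(-5 + 5\right) = 9 \left(-34\right) + 0 = -306 + 0 = -306$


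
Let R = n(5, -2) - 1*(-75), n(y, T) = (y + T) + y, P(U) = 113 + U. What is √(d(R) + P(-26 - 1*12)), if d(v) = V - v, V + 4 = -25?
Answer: I*√37 ≈ 6.0828*I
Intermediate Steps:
V = -29 (V = -4 - 25 = -29)
n(y, T) = T + 2*y (n(y, T) = (T + y) + y = T + 2*y)
R = 83 (R = (-2 + 2*5) - 1*(-75) = (-2 + 10) + 75 = 8 + 75 = 83)
d(v) = -29 - v
√(d(R) + P(-26 - 1*12)) = √((-29 - 1*83) + (113 + (-26 - 1*12))) = √((-29 - 83) + (113 + (-26 - 12))) = √(-112 + (113 - 38)) = √(-112 + 75) = √(-37) = I*√37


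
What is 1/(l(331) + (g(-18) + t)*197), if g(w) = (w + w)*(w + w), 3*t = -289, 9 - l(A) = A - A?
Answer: 3/709030 ≈ 4.2311e-6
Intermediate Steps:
l(A) = 9 (l(A) = 9 - (A - A) = 9 - 1*0 = 9 + 0 = 9)
t = -289/3 (t = (⅓)*(-289) = -289/3 ≈ -96.333)
g(w) = 4*w² (g(w) = (2*w)*(2*w) = 4*w²)
1/(l(331) + (g(-18) + t)*197) = 1/(9 + (4*(-18)² - 289/3)*197) = 1/(9 + (4*324 - 289/3)*197) = 1/(9 + (1296 - 289/3)*197) = 1/(9 + (3599/3)*197) = 1/(9 + 709003/3) = 1/(709030/3) = 3/709030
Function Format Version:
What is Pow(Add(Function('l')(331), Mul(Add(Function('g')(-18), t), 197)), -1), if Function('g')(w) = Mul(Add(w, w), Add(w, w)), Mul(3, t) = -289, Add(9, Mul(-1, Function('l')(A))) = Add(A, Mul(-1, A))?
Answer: Rational(3, 709030) ≈ 4.2311e-6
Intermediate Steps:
Function('l')(A) = 9 (Function('l')(A) = Add(9, Mul(-1, Add(A, Mul(-1, A)))) = Add(9, Mul(-1, 0)) = Add(9, 0) = 9)
t = Rational(-289, 3) (t = Mul(Rational(1, 3), -289) = Rational(-289, 3) ≈ -96.333)
Function('g')(w) = Mul(4, Pow(w, 2)) (Function('g')(w) = Mul(Mul(2, w), Mul(2, w)) = Mul(4, Pow(w, 2)))
Pow(Add(Function('l')(331), Mul(Add(Function('g')(-18), t), 197)), -1) = Pow(Add(9, Mul(Add(Mul(4, Pow(-18, 2)), Rational(-289, 3)), 197)), -1) = Pow(Add(9, Mul(Add(Mul(4, 324), Rational(-289, 3)), 197)), -1) = Pow(Add(9, Mul(Add(1296, Rational(-289, 3)), 197)), -1) = Pow(Add(9, Mul(Rational(3599, 3), 197)), -1) = Pow(Add(9, Rational(709003, 3)), -1) = Pow(Rational(709030, 3), -1) = Rational(3, 709030)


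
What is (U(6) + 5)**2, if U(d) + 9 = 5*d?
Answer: 676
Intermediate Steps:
U(d) = -9 + 5*d
(U(6) + 5)**2 = ((-9 + 5*6) + 5)**2 = ((-9 + 30) + 5)**2 = (21 + 5)**2 = 26**2 = 676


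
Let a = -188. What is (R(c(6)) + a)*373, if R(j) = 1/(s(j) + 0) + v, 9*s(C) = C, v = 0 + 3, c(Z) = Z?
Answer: -136891/2 ≈ -68446.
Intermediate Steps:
v = 3
s(C) = C/9
R(j) = 3 + 9/j (R(j) = 1/(j/9 + 0) + 3 = 1/(j/9) + 3 = 9/j + 3 = 3 + 9/j)
(R(c(6)) + a)*373 = ((3 + 9/6) - 188)*373 = ((3 + 9*(⅙)) - 188)*373 = ((3 + 3/2) - 188)*373 = (9/2 - 188)*373 = -367/2*373 = -136891/2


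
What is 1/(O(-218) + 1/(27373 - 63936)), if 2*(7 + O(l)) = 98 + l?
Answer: -36563/2449722 ≈ -0.014925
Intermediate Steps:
O(l) = 42 + l/2 (O(l) = -7 + (98 + l)/2 = -7 + (49 + l/2) = 42 + l/2)
1/(O(-218) + 1/(27373 - 63936)) = 1/((42 + (1/2)*(-218)) + 1/(27373 - 63936)) = 1/((42 - 109) + 1/(-36563)) = 1/(-67 - 1/36563) = 1/(-2449722/36563) = -36563/2449722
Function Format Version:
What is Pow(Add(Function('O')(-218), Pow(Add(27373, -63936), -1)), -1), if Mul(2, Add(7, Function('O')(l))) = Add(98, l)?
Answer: Rational(-36563, 2449722) ≈ -0.014925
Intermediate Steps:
Function('O')(l) = Add(42, Mul(Rational(1, 2), l)) (Function('O')(l) = Add(-7, Mul(Rational(1, 2), Add(98, l))) = Add(-7, Add(49, Mul(Rational(1, 2), l))) = Add(42, Mul(Rational(1, 2), l)))
Pow(Add(Function('O')(-218), Pow(Add(27373, -63936), -1)), -1) = Pow(Add(Add(42, Mul(Rational(1, 2), -218)), Pow(Add(27373, -63936), -1)), -1) = Pow(Add(Add(42, -109), Pow(-36563, -1)), -1) = Pow(Add(-67, Rational(-1, 36563)), -1) = Pow(Rational(-2449722, 36563), -1) = Rational(-36563, 2449722)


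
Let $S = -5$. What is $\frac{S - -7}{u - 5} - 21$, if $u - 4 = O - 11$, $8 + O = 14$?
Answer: $- \frac{64}{3} \approx -21.333$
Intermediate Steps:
$O = 6$ ($O = -8 + 14 = 6$)
$u = -1$ ($u = 4 + \left(6 - 11\right) = 4 - 5 = -1$)
$\frac{S - -7}{u - 5} - 21 = \frac{-5 - -7}{-1 - 5} - 21 = \frac{-5 + 7}{-6} - 21 = 2 \left(- \frac{1}{6}\right) - 21 = - \frac{1}{3} - 21 = - \frac{64}{3}$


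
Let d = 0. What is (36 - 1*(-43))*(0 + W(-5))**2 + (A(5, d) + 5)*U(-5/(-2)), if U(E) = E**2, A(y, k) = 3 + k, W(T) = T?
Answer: 2025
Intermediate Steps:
(36 - 1*(-43))*(0 + W(-5))**2 + (A(5, d) + 5)*U(-5/(-2)) = (36 - 1*(-43))*(0 - 5)**2 + ((3 + 0) + 5)*(-5/(-2))**2 = (36 + 43)*(-5)**2 + (3 + 5)*(-5*(-1/2))**2 = 79*25 + 8*(5/2)**2 = 1975 + 8*(25/4) = 1975 + 50 = 2025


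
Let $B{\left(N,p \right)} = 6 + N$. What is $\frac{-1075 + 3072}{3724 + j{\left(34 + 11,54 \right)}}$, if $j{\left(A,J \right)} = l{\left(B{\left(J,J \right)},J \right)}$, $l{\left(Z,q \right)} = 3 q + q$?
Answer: $\frac{1997}{3940} \approx 0.50685$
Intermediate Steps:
$l{\left(Z,q \right)} = 4 q$
$j{\left(A,J \right)} = 4 J$
$\frac{-1075 + 3072}{3724 + j{\left(34 + 11,54 \right)}} = \frac{-1075 + 3072}{3724 + 4 \cdot 54} = \frac{1997}{3724 + 216} = \frac{1997}{3940}$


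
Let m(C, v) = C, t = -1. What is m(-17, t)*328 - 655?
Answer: -6231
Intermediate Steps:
m(-17, t)*328 - 655 = -17*328 - 655 = -5576 - 655 = -6231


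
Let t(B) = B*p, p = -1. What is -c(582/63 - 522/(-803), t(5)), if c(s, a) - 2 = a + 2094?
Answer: -2091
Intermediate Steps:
t(B) = -B (t(B) = B*(-1) = -B)
c(s, a) = 2096 + a (c(s, a) = 2 + (a + 2094) = 2 + (2094 + a) = 2096 + a)
-c(582/63 - 522/(-803), t(5)) = -(2096 - 1*5) = -(2096 - 5) = -1*2091 = -2091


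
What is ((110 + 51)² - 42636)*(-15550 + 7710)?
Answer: 131045600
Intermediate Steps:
((110 + 51)² - 42636)*(-15550 + 7710) = (161² - 42636)*(-7840) = (25921 - 42636)*(-7840) = -16715*(-7840) = 131045600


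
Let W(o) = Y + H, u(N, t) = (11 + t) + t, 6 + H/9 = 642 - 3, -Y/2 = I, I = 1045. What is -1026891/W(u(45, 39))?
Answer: -1026891/3607 ≈ -284.69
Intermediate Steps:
Y = -2090 (Y = -2*1045 = -2090)
H = 5697 (H = -54 + 9*(642 - 3) = -54 + 9*639 = -54 + 5751 = 5697)
u(N, t) = 11 + 2*t
W(o) = 3607 (W(o) = -2090 + 5697 = 3607)
-1026891/W(u(45, 39)) = -1026891/3607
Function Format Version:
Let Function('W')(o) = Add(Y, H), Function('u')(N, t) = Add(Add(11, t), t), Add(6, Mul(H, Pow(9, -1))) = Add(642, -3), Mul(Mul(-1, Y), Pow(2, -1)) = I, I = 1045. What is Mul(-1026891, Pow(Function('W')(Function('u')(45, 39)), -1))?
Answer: Rational(-1026891, 3607) ≈ -284.69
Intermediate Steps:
Y = -2090 (Y = Mul(-2, 1045) = -2090)
H = 5697 (H = Add(-54, Mul(9, Add(642, -3))) = Add(-54, Mul(9, 639)) = Add(-54, 5751) = 5697)
Function('u')(N, t) = Add(11, Mul(2, t))
Function('W')(o) = 3607 (Function('W')(o) = Add(-2090, 5697) = 3607)
Mul(-1026891, Pow(Function('W')(Function('u')(45, 39)), -1)) = Mul(-1026891, Pow(3607, -1)) = Mul(-1026891, Rational(1, 3607)) = Rational(-1026891, 3607)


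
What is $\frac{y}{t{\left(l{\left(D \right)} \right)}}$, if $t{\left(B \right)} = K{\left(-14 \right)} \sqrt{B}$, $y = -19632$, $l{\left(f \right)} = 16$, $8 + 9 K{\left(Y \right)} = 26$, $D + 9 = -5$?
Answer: $-2454$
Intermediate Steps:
$D = -14$ ($D = -9 - 5 = -14$)
$K{\left(Y \right)} = 2$ ($K{\left(Y \right)} = - \frac{8}{9} + \frac{1}{9} \cdot 26 = - \frac{8}{9} + \frac{26}{9} = 2$)
$t{\left(B \right)} = 2 \sqrt{B}$
$\frac{y}{t{\left(l{\left(D \right)} \right)}} = - \frac{19632}{2 \sqrt{16}} = - \frac{19632}{2 \cdot 4} = - \frac{19632}{8} = \left(-19632\right) \frac{1}{8} = -2454$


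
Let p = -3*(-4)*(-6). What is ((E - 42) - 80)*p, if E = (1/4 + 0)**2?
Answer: 17559/2 ≈ 8779.5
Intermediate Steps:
E = 1/16 (E = (1/4 + 0)**2 = (1/4)**2 = 1/16 ≈ 0.062500)
p = -72 (p = 12*(-6) = -72)
((E - 42) - 80)*p = ((1/16 - 42) - 80)*(-72) = (-671/16 - 80)*(-72) = -1951/16*(-72) = 17559/2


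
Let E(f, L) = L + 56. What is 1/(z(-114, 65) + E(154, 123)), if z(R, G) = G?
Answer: 1/244 ≈ 0.0040984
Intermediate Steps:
E(f, L) = 56 + L
1/(z(-114, 65) + E(154, 123)) = 1/(65 + (56 + 123)) = 1/(65 + 179) = 1/244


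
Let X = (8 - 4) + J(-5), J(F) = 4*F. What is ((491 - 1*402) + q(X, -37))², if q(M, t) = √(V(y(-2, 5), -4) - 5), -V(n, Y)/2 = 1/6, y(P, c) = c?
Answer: 23747/3 + 712*I*√3/3 ≈ 7915.7 + 411.07*I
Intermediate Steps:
V(n, Y) = -⅓ (V(n, Y) = -2/6 = -2*⅙ = -⅓)
X = -16 (X = (8 - 4) + 4*(-5) = 4 - 20 = -16)
q(M, t) = 4*I*√3/3 (q(M, t) = √(-⅓ - 5) = √(-16/3) = 4*I*√3/3)
((491 - 1*402) + q(X, -37))² = ((491 - 1*402) + 4*I*√3/3)² = ((491 - 402) + 4*I*√3/3)² = (89 + 4*I*√3/3)²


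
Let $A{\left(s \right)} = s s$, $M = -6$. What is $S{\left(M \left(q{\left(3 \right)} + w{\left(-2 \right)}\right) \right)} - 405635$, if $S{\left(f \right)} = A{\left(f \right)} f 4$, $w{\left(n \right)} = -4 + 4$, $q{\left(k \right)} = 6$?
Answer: $-592259$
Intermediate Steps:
$A{\left(s \right)} = s^{2}$
$w{\left(n \right)} = 0$
$S{\left(f \right)} = 4 f^{3}$ ($S{\left(f \right)} = f^{2} f 4 = f^{3} \cdot 4 = 4 f^{3}$)
$S{\left(M \left(q{\left(3 \right)} + w{\left(-2 \right)}\right) \right)} - 405635 = 4 \left(- 6 \left(6 + 0\right)\right)^{3} - 405635 = 4 \left(\left(-6\right) 6\right)^{3} - 405635 = 4 \left(-36\right)^{3} - 405635 = 4 \left(-46656\right) - 405635 = -186624 - 405635 = -592259$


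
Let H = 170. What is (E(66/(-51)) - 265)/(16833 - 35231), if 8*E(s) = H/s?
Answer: 24765/1619024 ≈ 0.015296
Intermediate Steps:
E(s) = 85/(4*s) (E(s) = (170/s)/8 = 85/(4*s))
(E(66/(-51)) - 265)/(16833 - 35231) = (85/(4*((66/(-51)))) - 265)/(16833 - 35231) = (85/(4*((66*(-1/51)))) - 265)/(-18398) = (85/(4*(-22/17)) - 265)*(-1/18398) = ((85/4)*(-17/22) - 265)*(-1/18398) = (-1445/88 - 265)*(-1/18398) = -24765/88*(-1/18398) = 24765/1619024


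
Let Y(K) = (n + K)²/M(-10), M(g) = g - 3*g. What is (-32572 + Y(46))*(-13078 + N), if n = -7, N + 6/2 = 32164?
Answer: -12402404277/20 ≈ -6.2012e+8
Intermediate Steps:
N = 32161 (N = -3 + 32164 = 32161)
M(g) = -2*g
Y(K) = (-7 + K)²/20 (Y(K) = (-7 + K)²/((-2*(-10))) = (-7 + K)²/20)
(-32572 + Y(46))*(-13078 + N) = (-32572 + (-7 + 46)²/20)*(-13078 + 32161) = (-32572 + (1/20)*39²)*19083 = (-32572 + (1/20)*1521)*19083 = (-32572 + 1521/20)*19083 = -649919/20*19083 = -12402404277/20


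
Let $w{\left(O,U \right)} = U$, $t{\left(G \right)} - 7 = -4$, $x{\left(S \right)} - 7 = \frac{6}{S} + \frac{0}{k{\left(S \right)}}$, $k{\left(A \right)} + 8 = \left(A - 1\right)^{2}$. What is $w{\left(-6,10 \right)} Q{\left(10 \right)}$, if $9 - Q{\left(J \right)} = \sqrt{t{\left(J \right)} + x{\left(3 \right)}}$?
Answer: $90 - 20 \sqrt{3} \approx 55.359$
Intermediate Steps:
$k{\left(A \right)} = -8 + \left(-1 + A\right)^{2}$ ($k{\left(A \right)} = -8 + \left(A - 1\right)^{2} = -8 + \left(-1 + A\right)^{2}$)
$x{\left(S \right)} = 7 + \frac{6}{S}$ ($x{\left(S \right)} = 7 + \left(\frac{6}{S} + \frac{0}{-8 + \left(-1 + S\right)^{2}}\right) = 7 + \left(\frac{6}{S} + 0\right) = 7 + \frac{6}{S}$)
$t{\left(G \right)} = 3$ ($t{\left(G \right)} = 7 - 4 = 3$)
$Q{\left(J \right)} = 9 - 2 \sqrt{3}$ ($Q{\left(J \right)} = 9 - \sqrt{3 + \left(7 + \frac{6}{3}\right)} = 9 - \sqrt{3 + \left(7 + 6 \cdot \frac{1}{3}\right)} = 9 - \sqrt{3 + \left(7 + 2\right)} = 9 - \sqrt{3 + 9} = 9 - \sqrt{12} = 9 - 2 \sqrt{3}$)
$w{\left(-6,10 \right)} Q{\left(10 \right)} = 10 \left(9 - 2 \sqrt{3}\right) = 90 - 20 \sqrt{3}$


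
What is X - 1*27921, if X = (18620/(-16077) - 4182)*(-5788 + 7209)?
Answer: -96014878831/16077 ≈ -5.9722e+6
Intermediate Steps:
X = -95565992914/16077 (X = (18620*(-1/16077) - 4182)*1421 = (-18620/16077 - 4182)*1421 = -67252634/16077*1421 = -95565992914/16077 ≈ -5.9443e+6)
X - 1*27921 = -95565992914/16077 - 1*27921 = -95565992914/16077 - 27921 = -96014878831/16077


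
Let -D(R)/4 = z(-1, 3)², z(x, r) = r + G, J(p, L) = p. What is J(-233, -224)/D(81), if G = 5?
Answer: 233/256 ≈ 0.91016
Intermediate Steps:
z(x, r) = 5 + r (z(x, r) = r + 5 = 5 + r)
D(R) = -256 (D(R) = -4*(5 + 3)² = -4*8² = -4*64 = -256)
J(-233, -224)/D(81) = -233/(-256) = -233*(-1/256) = 233/256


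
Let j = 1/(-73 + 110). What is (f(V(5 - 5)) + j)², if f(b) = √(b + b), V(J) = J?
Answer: 1/1369 ≈ 0.00073046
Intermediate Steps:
f(b) = √2*√b (f(b) = √(2*b) = √2*√b)
j = 1/37 ≈ 0.027027
(f(V(5 - 5)) + j)² = (√2*√(5 - 5) + 1/37)² = (√2*√0 + 1/37)² = (√2*0 + 1/37)² = (0 + 1/37)² = (1/37)² = 1/1369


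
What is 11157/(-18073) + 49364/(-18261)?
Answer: -1095893549/330031053 ≈ -3.3206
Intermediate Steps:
11157/(-18073) + 49364/(-18261) = 11157*(-1/18073) + 49364*(-1/18261) = -11157/18073 - 49364/18261 = -1095893549/330031053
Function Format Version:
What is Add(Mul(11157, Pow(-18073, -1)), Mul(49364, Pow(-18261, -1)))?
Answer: Rational(-1095893549, 330031053) ≈ -3.3206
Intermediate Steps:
Add(Mul(11157, Pow(-18073, -1)), Mul(49364, Pow(-18261, -1))) = Add(Mul(11157, Rational(-1, 18073)), Mul(49364, Rational(-1, 18261))) = Add(Rational(-11157, 18073), Rational(-49364, 18261)) = Rational(-1095893549, 330031053)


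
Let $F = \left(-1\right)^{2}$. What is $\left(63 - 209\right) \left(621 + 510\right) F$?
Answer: $-165126$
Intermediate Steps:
$F = 1$
$\left(63 - 209\right) \left(621 + 510\right) F = \left(63 - 209\right) \left(621 + 510\right) 1 = \left(-146\right) 1131 \cdot 1 = \left(-165126\right) 1 = -165126$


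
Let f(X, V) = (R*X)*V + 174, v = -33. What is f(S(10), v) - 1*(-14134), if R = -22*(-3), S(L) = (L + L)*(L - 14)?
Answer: 188548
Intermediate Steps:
S(L) = 2*L*(-14 + L) (S(L) = (2*L)*(-14 + L) = 2*L*(-14 + L))
R = 66
f(X, V) = 174 + 66*V*X (f(X, V) = (66*X)*V + 174 = 66*V*X + 174 = 174 + 66*V*X)
f(S(10), v) - 1*(-14134) = (174 + 66*(-33)*(2*10*(-14 + 10))) - 1*(-14134) = (174 + 66*(-33)*(2*10*(-4))) + 14134 = (174 + 66*(-33)*(-80)) + 14134 = (174 + 174240) + 14134 = 174414 + 14134 = 188548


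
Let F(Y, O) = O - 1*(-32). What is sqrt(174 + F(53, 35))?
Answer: sqrt(241) ≈ 15.524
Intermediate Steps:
F(Y, O) = 32 + O (F(Y, O) = O + 32 = 32 + O)
sqrt(174 + F(53, 35)) = sqrt(174 + (32 + 35)) = sqrt(174 + 67) = sqrt(241)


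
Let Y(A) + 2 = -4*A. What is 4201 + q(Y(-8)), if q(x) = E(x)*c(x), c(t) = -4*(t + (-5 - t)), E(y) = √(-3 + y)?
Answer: 4201 + 60*√3 ≈ 4304.9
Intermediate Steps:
c(t) = 20 (c(t) = -4*(-5) = 20)
Y(A) = -2 - 4*A
q(x) = 20*√(-3 + x) (q(x) = √(-3 + x)*20 = 20*√(-3 + x))
4201 + q(Y(-8)) = 4201 + 20*√(-3 + (-2 - 4*(-8))) = 4201 + 20*√(-3 + (-2 + 32)) = 4201 + 20*√(-3 + 30) = 4201 + 20*√27 = 4201 + 20*(3*√3) = 4201 + 60*√3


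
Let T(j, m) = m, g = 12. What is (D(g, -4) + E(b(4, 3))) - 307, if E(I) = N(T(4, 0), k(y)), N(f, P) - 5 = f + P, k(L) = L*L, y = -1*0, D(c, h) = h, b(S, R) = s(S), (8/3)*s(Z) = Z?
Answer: -306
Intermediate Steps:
s(Z) = 3*Z/8
b(S, R) = 3*S/8
y = 0
k(L) = L**2
N(f, P) = 5 + P + f (N(f, P) = 5 + (f + P) = 5 + (P + f) = 5 + P + f)
E(I) = 5 (E(I) = 5 + 0**2 + 0 = 5 + 0 + 0 = 5)
(D(g, -4) + E(b(4, 3))) - 307 = (-4 + 5) - 307 = 1 - 307 = -306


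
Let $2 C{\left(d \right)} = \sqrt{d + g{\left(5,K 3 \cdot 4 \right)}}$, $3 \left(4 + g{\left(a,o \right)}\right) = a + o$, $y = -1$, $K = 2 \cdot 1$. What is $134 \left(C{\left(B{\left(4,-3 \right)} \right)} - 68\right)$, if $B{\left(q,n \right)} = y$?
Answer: $-9112 + \frac{67 \sqrt{42}}{3} \approx -8967.3$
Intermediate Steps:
$K = 2$
$B{\left(q,n \right)} = -1$
$g{\left(a,o \right)} = -4 + \frac{a}{3} + \frac{o}{3}$ ($g{\left(a,o \right)} = -4 + \frac{a + o}{3} = -4 + \left(\frac{a}{3} + \frac{o}{3}\right) = -4 + \frac{a}{3} + \frac{o}{3}$)
$C{\left(d \right)} = \frac{\sqrt{\frac{17}{3} + d}}{2}$ ($C{\left(d \right)} = \frac{\sqrt{d + \left(-4 + \frac{1}{3} \cdot 5 + \frac{2 \cdot 3 \cdot 4}{3}\right)}}{2} = \frac{\sqrt{d + \left(-4 + \frac{5}{3} + \frac{6 \cdot 4}{3}\right)}}{2} = \frac{\sqrt{d + \left(-4 + \frac{5}{3} + \frac{1}{3} \cdot 24\right)}}{2} = \frac{\sqrt{d + \left(-4 + \frac{5}{3} + 8\right)}}{2} = \frac{\sqrt{d + \frac{17}{3}}}{2} = \frac{\sqrt{\frac{17}{3} + d}}{2}$)
$134 \left(C{\left(B{\left(4,-3 \right)} \right)} - 68\right) = 134 \left(\frac{\sqrt{51 + 9 \left(-1\right)}}{6} - 68\right) = 134 \left(\frac{\sqrt{51 - 9}}{6} - 68\right) = 134 \left(\frac{\sqrt{42}}{6} - 68\right) = 134 \left(-68 + \frac{\sqrt{42}}{6}\right) = -9112 + \frac{67 \sqrt{42}}{3}$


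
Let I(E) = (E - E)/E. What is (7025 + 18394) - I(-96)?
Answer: 25419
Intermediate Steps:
I(E) = 0 (I(E) = 0/E = 0)
(7025 + 18394) - I(-96) = (7025 + 18394) - 1*0 = 25419 + 0 = 25419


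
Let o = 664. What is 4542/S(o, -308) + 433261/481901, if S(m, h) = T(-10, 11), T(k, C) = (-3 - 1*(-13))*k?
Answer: -1072734121/24095050 ≈ -44.521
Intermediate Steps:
T(k, C) = 10*k (T(k, C) = (-3 + 13)*k = 10*k)
S(m, h) = -100 (S(m, h) = 10*(-10) = -100)
4542/S(o, -308) + 433261/481901 = 4542/(-100) + 433261/481901 = 4542*(-1/100) + 433261*(1/481901) = -2271/50 + 433261/481901 = -1072734121/24095050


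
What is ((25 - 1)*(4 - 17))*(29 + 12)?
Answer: -12792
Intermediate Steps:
((25 - 1)*(4 - 17))*(29 + 12) = (24*(-13))*41 = -312*41 = -12792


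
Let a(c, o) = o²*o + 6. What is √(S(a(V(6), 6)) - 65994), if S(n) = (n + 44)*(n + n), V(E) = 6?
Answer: 3*√5790 ≈ 228.28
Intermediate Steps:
a(c, o) = 6 + o³ (a(c, o) = o³ + 6 = 6 + o³)
S(n) = 2*n*(44 + n) (S(n) = (44 + n)*(2*n) = 2*n*(44 + n))
√(S(a(V(6), 6)) - 65994) = √(2*(6 + 6³)*(44 + (6 + 6³)) - 65994) = √(2*(6 + 216)*(44 + (6 + 216)) - 65994) = √(2*222*(44 + 222) - 65994) = √(2*222*266 - 65994) = √(118104 - 65994) = √52110 = 3*√5790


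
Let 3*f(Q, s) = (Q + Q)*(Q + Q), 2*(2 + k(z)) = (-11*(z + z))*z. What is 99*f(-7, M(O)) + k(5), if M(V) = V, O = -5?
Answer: 6191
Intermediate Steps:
k(z) = -2 - 11*z**2 (k(z) = -2 + ((-11*(z + z))*z)/2 = -2 + ((-22*z)*z)/2 = -2 + (-22*z**2)/2 = -2 - 11*z**2)
f(Q, s) = 4*Q**2/3 (f(Q, s) = ((Q + Q)*(Q + Q))/3 = ((2*Q)*(2*Q))/3 = (4*Q**2)/3 = 4*Q**2/3)
99*f(-7, M(O)) + k(5) = 99*((4/3)*(-7)**2) + (-2 - 11*5**2) = 99*((4/3)*49) + (-2 - 11*25) = 99*(196/3) + (-2 - 275) = 6468 - 277 = 6191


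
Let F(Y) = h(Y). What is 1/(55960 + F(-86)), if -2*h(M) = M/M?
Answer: 2/111919 ≈ 1.7870e-5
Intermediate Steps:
h(M) = -½ (h(M) = -M/(2*M) = -½*1 = -½)
F(Y) = -½
1/(55960 + F(-86)) = 1/(55960 - ½) = 1/(111919/2) = 2/111919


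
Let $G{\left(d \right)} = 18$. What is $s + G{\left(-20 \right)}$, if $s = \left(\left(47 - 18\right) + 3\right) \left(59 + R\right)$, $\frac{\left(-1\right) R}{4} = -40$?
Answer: $7026$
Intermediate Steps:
$R = 160$ ($R = \left(-4\right) \left(-40\right) = 160$)
$s = 7008$ ($s = \left(\left(47 - 18\right) + 3\right) \left(59 + 160\right) = \left(\left(47 - 18\right) + 3\right) 219 = \left(29 + 3\right) 219 = 32 \cdot 219 = 7008$)
$s + G{\left(-20 \right)} = 7008 + 18 = 7026$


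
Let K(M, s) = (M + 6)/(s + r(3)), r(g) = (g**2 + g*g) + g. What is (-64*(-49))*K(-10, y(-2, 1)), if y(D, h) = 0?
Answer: -1792/3 ≈ -597.33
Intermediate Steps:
r(g) = g + 2*g**2 (r(g) = (g**2 + g**2) + g = 2*g**2 + g = g + 2*g**2)
K(M, s) = (6 + M)/(21 + s) (K(M, s) = (M + 6)/(s + 3*(1 + 2*3)) = (6 + M)/(s + 3*(1 + 6)) = (6 + M)/(s + 3*7) = (6 + M)/(s + 21) = (6 + M)/(21 + s))
(-64*(-49))*K(-10, y(-2, 1)) = (-64*(-49))*((6 - 10)/(21 + 0)) = 3136*(-4/21) = -1792/3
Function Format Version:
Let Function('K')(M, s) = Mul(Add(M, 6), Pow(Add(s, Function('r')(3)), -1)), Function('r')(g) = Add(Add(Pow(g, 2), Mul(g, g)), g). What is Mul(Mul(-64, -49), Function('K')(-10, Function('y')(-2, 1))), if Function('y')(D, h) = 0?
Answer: Rational(-1792, 3) ≈ -597.33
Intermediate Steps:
Function('r')(g) = Add(g, Mul(2, Pow(g, 2))) (Function('r')(g) = Add(Add(Pow(g, 2), Pow(g, 2)), g) = Add(Mul(2, Pow(g, 2)), g) = Add(g, Mul(2, Pow(g, 2))))
Function('K')(M, s) = Mul(Pow(Add(21, s), -1), Add(6, M)) (Function('K')(M, s) = Mul(Add(M, 6), Pow(Add(s, Mul(3, Add(1, Mul(2, 3)))), -1)) = Mul(Add(6, M), Pow(Add(s, Mul(3, Add(1, 6))), -1)) = Mul(Add(6, M), Pow(Add(s, Mul(3, 7)), -1)) = Mul(Add(6, M), Pow(Add(s, 21), -1)) = Mul(Add(6, M), Pow(Add(21, s), -1)) = Mul(Pow(Add(21, s), -1), Add(6, M)))
Mul(Mul(-64, -49), Function('K')(-10, Function('y')(-2, 1))) = Mul(Mul(-64, -49), Mul(Pow(Add(21, 0), -1), Add(6, -10))) = Mul(3136, Mul(Pow(21, -1), -4)) = Mul(3136, Mul(Rational(1, 21), -4)) = Mul(3136, Rational(-4, 21)) = Rational(-1792, 3)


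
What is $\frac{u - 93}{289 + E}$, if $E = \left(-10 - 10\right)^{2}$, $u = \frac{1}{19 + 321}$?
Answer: $- \frac{31619}{234260} \approx -0.13497$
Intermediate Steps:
$u = \frac{1}{340} \approx 0.0029412$
$E = 400$ ($E = \left(-20\right)^{2} = 400$)
$\frac{u - 93}{289 + E} = \frac{\frac{1}{340} - 93}{289 + 400} = - \frac{31619}{340 \cdot 689} = \left(- \frac{31619}{340}\right) \frac{1}{689} = - \frac{31619}{234260}$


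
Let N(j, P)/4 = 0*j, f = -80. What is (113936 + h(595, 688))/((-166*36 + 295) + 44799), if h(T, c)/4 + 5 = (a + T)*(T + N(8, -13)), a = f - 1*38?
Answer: 624588/19559 ≈ 31.934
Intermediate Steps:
N(j, P) = 0 (N(j, P) = 4*(0*j) = 4*0 = 0)
a = -118 (a = -80 - 1*38 = -80 - 38 = -118)
h(T, c) = -20 + 4*T*(-118 + T) (h(T, c) = -20 + 4*((-118 + T)*(T + 0)) = -20 + 4*((-118 + T)*T) = -20 + 4*(T*(-118 + T)) = -20 + 4*T*(-118 + T))
(113936 + h(595, 688))/((-166*36 + 295) + 44799) = (113936 + (-20 - 472*595 + 4*595²))/((-166*36 + 295) + 44799) = (113936 + (-20 - 280840 + 4*354025))/((-5976 + 295) + 44799) = (113936 + (-20 - 280840 + 1416100))/(-5681 + 44799) = (113936 + 1135240)/39118 = 1249176*(1/39118) = 624588/19559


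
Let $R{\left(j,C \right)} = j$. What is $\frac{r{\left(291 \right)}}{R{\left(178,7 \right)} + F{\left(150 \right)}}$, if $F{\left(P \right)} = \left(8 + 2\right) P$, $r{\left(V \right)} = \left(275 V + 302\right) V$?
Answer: $\frac{23375157}{1678} \approx 13930.0$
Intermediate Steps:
$r{\left(V \right)} = V \left(302 + 275 V\right)$ ($r{\left(V \right)} = \left(302 + 275 V\right) V = V \left(302 + 275 V\right)$)
$F{\left(P \right)} = 10 P$
$\frac{r{\left(291 \right)}}{R{\left(178,7 \right)} + F{\left(150 \right)}} = \frac{291 \left(302 + 275 \cdot 291\right)}{178 + 10 \cdot 150} = \frac{291 \left(302 + 80025\right)}{178 + 1500} = \frac{291 \cdot 80327}{1678} = 23375157 \cdot \frac{1}{1678} = \frac{23375157}{1678}$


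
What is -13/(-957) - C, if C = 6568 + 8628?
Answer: -14542559/957 ≈ -15196.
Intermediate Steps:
C = 15196
-13/(-957) - C = -13/(-957) - 1*15196 = -13*(-1/957) - 15196 = 13/957 - 15196 = -14542559/957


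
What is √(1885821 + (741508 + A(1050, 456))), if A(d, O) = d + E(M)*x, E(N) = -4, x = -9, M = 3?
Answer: √2628415 ≈ 1621.2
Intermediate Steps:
A(d, O) = 36 + d (A(d, O) = d - 4*(-9) = d + 36 = 36 + d)
√(1885821 + (741508 + A(1050, 456))) = √(1885821 + (741508 + (36 + 1050))) = √(1885821 + (741508 + 1086)) = √(1885821 + 742594) = √2628415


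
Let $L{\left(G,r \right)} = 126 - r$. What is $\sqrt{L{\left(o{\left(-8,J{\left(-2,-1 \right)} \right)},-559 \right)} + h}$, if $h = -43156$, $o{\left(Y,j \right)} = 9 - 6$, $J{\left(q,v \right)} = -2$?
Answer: $33 i \sqrt{39} \approx 206.08 i$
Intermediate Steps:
$o{\left(Y,j \right)} = 3$
$\sqrt{L{\left(o{\left(-8,J{\left(-2,-1 \right)} \right)},-559 \right)} + h} = \sqrt{\left(126 - -559\right) - 43156} = \sqrt{\left(126 + 559\right) - 43156} = \sqrt{685 - 43156} = \sqrt{-42471} = 33 i \sqrt{39}$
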